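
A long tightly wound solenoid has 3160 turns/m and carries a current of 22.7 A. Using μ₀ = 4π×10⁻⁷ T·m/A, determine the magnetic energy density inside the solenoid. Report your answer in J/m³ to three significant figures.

u ≈ 3230 J/m³

B = μ₀nI = (4π×10⁻⁷)(3.160×10^3)(22.7) = 9.014×10^-2 T.
u = B²/(2μ₀) = (9.014×10^-2)²/(2×4π×10⁻⁷) = 3.233×10^3 J/m³.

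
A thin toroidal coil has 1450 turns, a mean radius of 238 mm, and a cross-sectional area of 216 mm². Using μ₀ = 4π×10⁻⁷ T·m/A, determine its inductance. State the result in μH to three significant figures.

For a thin toroid, L = μ₀N²A/(2πR).
L = (4π×10⁻⁷)(1450)²(2.160×10^-4) / (2π×0.238 m) = 3.816×10^-4 H.

L ≈ 382 μH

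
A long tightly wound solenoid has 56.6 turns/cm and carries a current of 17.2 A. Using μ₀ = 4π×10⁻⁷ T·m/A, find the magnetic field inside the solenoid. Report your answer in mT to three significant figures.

B ≈ 122 mT

Inside a long solenoid, B = μ₀nI.
B = (4π×10⁻⁷)(5.660×10^3 m⁻¹)(17.2 A) = 0.1223 T.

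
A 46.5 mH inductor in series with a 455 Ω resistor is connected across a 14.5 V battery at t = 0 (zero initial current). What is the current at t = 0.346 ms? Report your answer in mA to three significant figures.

τ = L/R = 4.650×10^-2/455 = 1.022×10^-4 s; final current I_∞ = ε/R = 14.5/455 = 3.187×10^-2 A.
I(t) = I_∞(1 − e^(−t/τ)) with t/τ = 3.386.
I = (3.187×10^-2)(1 − e^(−3.386)) = 3.079×10^-2 A.

I ≈ 30.8 mA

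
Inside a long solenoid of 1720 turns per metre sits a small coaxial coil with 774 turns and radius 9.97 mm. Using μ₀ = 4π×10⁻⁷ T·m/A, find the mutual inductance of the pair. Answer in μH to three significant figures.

M ≈ 522 μH

The outer solenoid produces a uniform field B₁ = μ₀n₁I₁ across the inner coil,
so the flux linkage is N₂Φ = N₂B₁A₂ = μ₀n₁N₂A₂·I₁, giving M = μ₀n₁N₂A₂.
A₂ = πr² = π(9.970×10^-3 m)² = 3.123×10^-4 m².
M = (4π×10⁻⁷)(1720)(774)(3.123×10^-4) = 5.224×10^-4 H.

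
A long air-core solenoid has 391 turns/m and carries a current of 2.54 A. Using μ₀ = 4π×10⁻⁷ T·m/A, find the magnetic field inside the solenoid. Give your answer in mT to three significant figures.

Inside a long solenoid, B = μ₀nI.
B = (4π×10⁻⁷)(391 m⁻¹)(2.54 A) = 1.248×10^-3 T.

B ≈ 1.25 mT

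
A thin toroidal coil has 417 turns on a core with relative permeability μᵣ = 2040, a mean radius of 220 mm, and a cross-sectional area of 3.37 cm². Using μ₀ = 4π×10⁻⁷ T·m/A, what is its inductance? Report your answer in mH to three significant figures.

L ≈ 109 mH

For a thin toroid, L = μ₀μᵣN²A/(2πR).
L = (4π×10⁻⁷)(2040)(417)²(3.370×10^-4) / (2π×0.22 m) = 0.1087 H.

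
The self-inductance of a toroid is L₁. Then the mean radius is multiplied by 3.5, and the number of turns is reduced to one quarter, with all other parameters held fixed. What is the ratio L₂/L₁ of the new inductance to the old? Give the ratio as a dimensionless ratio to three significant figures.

For a toroid, L ∝ μᵣN²A/R.
L₂/L₁ = (3.5)^-1 × (0.25)^2 = 0.0179.

L₂/L₁ = 0.0179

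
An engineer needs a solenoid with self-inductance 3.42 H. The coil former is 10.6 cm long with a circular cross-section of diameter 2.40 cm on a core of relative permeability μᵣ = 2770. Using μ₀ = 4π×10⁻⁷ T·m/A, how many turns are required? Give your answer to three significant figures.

A = π(d/2)² = π(1.200×10^-2 m)² = 4.524×10^-4 m².
From L = μ₀μᵣN²A/ℓ, N = √(Lℓ / (μ₀μᵣA)).
N = √[(3.42)(0.106) / ((4π×10⁻⁷)(2770)×4.524×10^-4)] = √(2.302×10^5) ≈ 479.8.

N ≈ 480 turns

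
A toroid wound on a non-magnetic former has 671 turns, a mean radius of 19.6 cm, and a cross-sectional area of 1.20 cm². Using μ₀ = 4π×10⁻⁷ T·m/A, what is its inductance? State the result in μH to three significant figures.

L ≈ 55.1 μH

For a thin toroid, L = μ₀N²A/(2πR).
L = (4π×10⁻⁷)(671)²(1.200×10^-4) / (2π×0.196 m) = 5.513×10^-5 H.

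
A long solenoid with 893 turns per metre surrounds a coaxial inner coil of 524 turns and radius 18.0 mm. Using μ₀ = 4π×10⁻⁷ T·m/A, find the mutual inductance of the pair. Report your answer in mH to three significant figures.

M ≈ 0.599 mH

The outer solenoid produces a uniform field B₁ = μ₀n₁I₁ across the inner coil,
so the flux linkage is N₂Φ = N₂B₁A₂ = μ₀n₁N₂A₂·I₁, giving M = μ₀n₁N₂A₂.
A₂ = πr² = π(1.800×10^-2 m)² = 1.018×10^-3 m².
M = (4π×10⁻⁷)(893)(524)(1.018×10^-3) = 5.985×10^-4 H.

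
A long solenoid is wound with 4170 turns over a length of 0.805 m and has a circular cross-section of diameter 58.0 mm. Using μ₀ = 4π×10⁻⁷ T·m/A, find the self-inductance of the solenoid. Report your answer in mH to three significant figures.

L ≈ 71.7 mH

A = π(d/2)² = π(2.900×10^-2 m)² = 2.642×10^-3 m².
For a long solenoid, L = μ₀N²A/ℓ.
L = (4π×10⁻⁷)(4170)²(2.642×10^-3)/(0.805 m) = 7.172×10^-2 H.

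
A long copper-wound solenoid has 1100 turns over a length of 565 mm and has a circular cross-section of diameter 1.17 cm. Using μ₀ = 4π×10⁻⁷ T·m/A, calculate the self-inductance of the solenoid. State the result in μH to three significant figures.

L ≈ 289 μH

A = π(d/2)² = π(5.850×10^-3 m)² = 1.075×10^-4 m².
For a long solenoid, L = μ₀N²A/ℓ.
L = (4π×10⁻⁷)(1100)²(1.075×10^-4)/(0.565 m) = 2.893×10^-4 H.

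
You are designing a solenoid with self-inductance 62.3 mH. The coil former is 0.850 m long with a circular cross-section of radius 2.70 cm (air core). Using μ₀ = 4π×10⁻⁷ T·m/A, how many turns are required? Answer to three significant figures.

A = πr² = π(2.700×10^-2 m)² = 2.290×10^-3 m².
From L = μ₀N²A/ℓ, N = √(Lℓ / (μ₀A)).
N = √[(6.230×10^-2)(0.85) / ((4π×10⁻⁷)×2.290×10^-3)] = √(1.840×10^7) ≈ 4289.5.

N ≈ 4290 turns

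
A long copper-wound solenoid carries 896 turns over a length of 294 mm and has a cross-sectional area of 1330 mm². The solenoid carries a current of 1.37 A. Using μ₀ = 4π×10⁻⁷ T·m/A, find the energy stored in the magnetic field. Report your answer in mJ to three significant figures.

A = 1330 mm² = 1.330×10^-3 m².
L = μ₀N²A/ℓ = (4π×10⁻⁷)(896)²(1.330×10^-3)/(0.294) = 4.564×10^-3 H.
U = ½LI² = ½(4.564×10^-3)(1.37)² = 4.283×10^-3 J.

U ≈ 4.28 mJ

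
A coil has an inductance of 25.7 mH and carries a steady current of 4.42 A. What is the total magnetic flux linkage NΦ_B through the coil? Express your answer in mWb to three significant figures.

NΦ_B ≈ 114 mWb

From L = NΦ_B/I, the flux linkage is NΦ_B = LI.
NΦ_B = (2.570×10^-2 H)(4.42 A) = 0.1136 Wb.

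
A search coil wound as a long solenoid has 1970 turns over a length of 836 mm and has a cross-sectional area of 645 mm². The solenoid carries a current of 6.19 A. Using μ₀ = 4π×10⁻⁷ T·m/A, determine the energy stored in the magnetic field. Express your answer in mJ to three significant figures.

A = 645 mm² = 6.450×10^-4 m².
L = μ₀N²A/ℓ = (4π×10⁻⁷)(1970)²(6.450×10^-4)/(0.836) = 3.763×10^-3 H.
U = ½LI² = ½(3.763×10^-3)(6.19)² = 7.209×10^-2 J.

U ≈ 72.1 mJ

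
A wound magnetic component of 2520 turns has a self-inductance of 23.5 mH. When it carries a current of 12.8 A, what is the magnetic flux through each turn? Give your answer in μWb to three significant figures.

Φ_B ≈ 119 μWb

From L = NΦ_B/I, the flux per turn is Φ_B = LI/N.
Φ_B = (2.350×10^-2 H)(12.8 A)/2520 = 1.194×10^-4 Wb.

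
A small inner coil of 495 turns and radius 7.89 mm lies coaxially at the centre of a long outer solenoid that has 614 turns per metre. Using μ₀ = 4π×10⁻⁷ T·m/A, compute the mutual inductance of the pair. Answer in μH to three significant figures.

M ≈ 74.7 μH

The outer solenoid produces a uniform field B₁ = μ₀n₁I₁ across the inner coil,
so the flux linkage is N₂Φ = N₂B₁A₂ = μ₀n₁N₂A₂·I₁, giving M = μ₀n₁N₂A₂.
A₂ = πr² = π(7.890×10^-3 m)² = 1.956×10^-4 m².
M = (4π×10⁻⁷)(614)(495)(1.956×10^-4) = 7.469×10^-5 H.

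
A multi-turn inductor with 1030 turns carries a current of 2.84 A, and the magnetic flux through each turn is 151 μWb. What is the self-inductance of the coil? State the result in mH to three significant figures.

Self-inductance is defined by L = NΦ_B/I (flux linkage over current).
L = (1030)(1.510×10^-4 Wb)/(2.84 A) = 5.476×10^-2 H.

L ≈ 54.8 mH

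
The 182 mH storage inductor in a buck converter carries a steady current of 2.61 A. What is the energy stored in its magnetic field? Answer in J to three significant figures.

U ≈ 0.620 J

Stored magnetic energy: U = ½LI².
U = ½(0.182 H)(2.61 A)² = 0.6199 J.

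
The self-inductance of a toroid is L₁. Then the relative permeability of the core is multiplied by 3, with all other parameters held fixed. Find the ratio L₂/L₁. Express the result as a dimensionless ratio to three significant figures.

L₂/L₁ = 3.00

For a toroid, L ∝ μᵣN²A/R.
L₂/L₁ = (3) = 3.00.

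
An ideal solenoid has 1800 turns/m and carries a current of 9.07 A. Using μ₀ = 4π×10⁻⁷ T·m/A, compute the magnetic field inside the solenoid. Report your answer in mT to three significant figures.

Inside a long solenoid, B = μ₀nI.
B = (4π×10⁻⁷)(1.800×10^3 m⁻¹)(9.07 A) = 2.052×10^-2 T.

B ≈ 20.5 mT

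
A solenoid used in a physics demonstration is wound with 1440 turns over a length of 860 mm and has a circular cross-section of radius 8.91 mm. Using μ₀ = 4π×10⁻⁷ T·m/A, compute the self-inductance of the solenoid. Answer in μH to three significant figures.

A = πr² = π(8.910×10^-3 m)² = 2.494×10^-4 m².
For a long solenoid, L = μ₀N²A/ℓ.
L = (4π×10⁻⁷)(1440)²(2.494×10^-4)/(0.86 m) = 7.557×10^-4 H.

L ≈ 756 μH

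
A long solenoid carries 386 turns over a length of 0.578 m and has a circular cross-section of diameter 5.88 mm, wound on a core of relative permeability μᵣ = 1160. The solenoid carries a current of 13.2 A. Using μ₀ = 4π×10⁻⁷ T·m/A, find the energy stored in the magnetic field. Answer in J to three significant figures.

A = π(d/2)² = π(2.940×10^-3 m)² = 2.715×10^-5 m².
L = μ₀μᵣN²A/ℓ = (4π×10⁻⁷)(1160)(386)²(2.715×10^-5)/(0.578) = 1.020×10^-2 H.
U = ½LI² = ½(1.020×10^-2)(13.2)² = 0.8889 J.

U ≈ 0.889 J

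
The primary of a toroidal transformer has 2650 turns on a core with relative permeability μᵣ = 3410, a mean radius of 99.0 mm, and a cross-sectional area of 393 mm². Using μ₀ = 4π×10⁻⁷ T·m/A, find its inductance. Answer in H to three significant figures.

L ≈ 19.0 H

For a thin toroid, L = μ₀μᵣN²A/(2πR).
L = (4π×10⁻⁷)(3410)(2650)²(3.930×10^-4) / (2π×9.900×10^-2 m) = 19.01 H.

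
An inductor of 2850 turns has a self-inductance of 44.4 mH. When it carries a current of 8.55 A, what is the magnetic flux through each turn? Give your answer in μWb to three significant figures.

Φ_B ≈ 133 μWb

From L = NΦ_B/I, the flux per turn is Φ_B = LI/N.
Φ_B = (4.440×10^-2 H)(8.55 A)/2850 = 1.332×10^-4 Wb.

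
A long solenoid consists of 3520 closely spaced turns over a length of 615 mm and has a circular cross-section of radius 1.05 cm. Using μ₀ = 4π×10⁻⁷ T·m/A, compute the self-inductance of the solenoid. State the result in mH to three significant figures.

L ≈ 8.77 mH

A = πr² = π(1.050×10^-2 m)² = 3.464×10^-4 m².
For a long solenoid, L = μ₀N²A/ℓ.
L = (4π×10⁻⁷)(3520)²(3.464×10^-4)/(0.615 m) = 8.769×10^-3 H.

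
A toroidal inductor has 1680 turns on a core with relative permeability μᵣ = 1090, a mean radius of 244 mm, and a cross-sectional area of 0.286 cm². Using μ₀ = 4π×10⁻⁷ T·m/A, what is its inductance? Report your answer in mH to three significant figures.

L ≈ 72.1 mH

For a thin toroid, L = μ₀μᵣN²A/(2πR).
L = (4π×10⁻⁷)(1090)(1680)²(2.860×10^-5) / (2π×0.244 m) = 7.212×10^-2 H.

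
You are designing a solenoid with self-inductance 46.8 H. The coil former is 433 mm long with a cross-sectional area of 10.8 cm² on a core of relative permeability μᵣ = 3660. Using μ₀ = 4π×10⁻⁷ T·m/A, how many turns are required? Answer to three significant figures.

A = 10.8 cm² = 1.080×10^-3 m².
From L = μ₀μᵣN²A/ℓ, N = √(Lℓ / (μ₀μᵣA)).
N = √[(46.8)(0.433) / ((4π×10⁻⁷)(3660)×1.080×10^-3)] = √(4.080×10^6) ≈ 2019.8.

N ≈ 2020 turns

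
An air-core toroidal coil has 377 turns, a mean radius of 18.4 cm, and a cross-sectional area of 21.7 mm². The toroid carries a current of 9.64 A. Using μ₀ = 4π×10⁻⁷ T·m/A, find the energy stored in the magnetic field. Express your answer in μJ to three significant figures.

L = μ₀N²A/(2πR) = (4π×10⁻⁷)(377)²(2.170×10^-5)/(2π×0.184) = 3.352×10^-6 H.
U = ½LI² = ½(3.352×10^-6)(9.64)² = 1.558×10^-4 J.

U ≈ 156 μJ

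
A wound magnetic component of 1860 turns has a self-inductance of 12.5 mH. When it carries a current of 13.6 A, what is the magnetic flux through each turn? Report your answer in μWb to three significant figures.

From L = NΦ_B/I, the flux per turn is Φ_B = LI/N.
Φ_B = (1.250×10^-2 H)(13.6 A)/1860 = 9.140×10^-5 Wb.

Φ_B ≈ 91.4 μWb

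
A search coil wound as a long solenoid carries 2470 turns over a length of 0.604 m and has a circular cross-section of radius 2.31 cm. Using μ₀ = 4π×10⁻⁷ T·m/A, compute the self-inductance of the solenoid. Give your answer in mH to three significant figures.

A = πr² = π(2.310×10^-2 m)² = 1.676×10^-3 m².
For a long solenoid, L = μ₀N²A/ℓ.
L = (4π×10⁻⁷)(2470)²(1.676×10^-3)/(0.604 m) = 2.128×10^-2 H.

L ≈ 21.3 mH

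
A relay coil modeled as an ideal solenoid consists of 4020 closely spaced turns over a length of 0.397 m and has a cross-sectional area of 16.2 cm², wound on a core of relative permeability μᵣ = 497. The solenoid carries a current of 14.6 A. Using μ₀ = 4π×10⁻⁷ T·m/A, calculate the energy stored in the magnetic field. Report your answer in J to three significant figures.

U ≈ 4390 J

A = 16.2 cm² = 1.620×10^-3 m².
L = μ₀μᵣN²A/ℓ = (4π×10⁻⁷)(497)(4020)²(1.620×10^-3)/(0.397) = 41.19 H.
U = ½LI² = ½(41.19)(14.6)² = 4.390×10^3 J.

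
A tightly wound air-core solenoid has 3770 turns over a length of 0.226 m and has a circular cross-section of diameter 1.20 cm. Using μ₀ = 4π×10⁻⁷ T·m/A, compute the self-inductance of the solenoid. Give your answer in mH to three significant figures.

L ≈ 8.94 mH

A = π(d/2)² = π(6.000×10^-3 m)² = 1.131×10^-4 m².
For a long solenoid, L = μ₀N²A/ℓ.
L = (4π×10⁻⁷)(3770)²(1.131×10^-4)/(0.226 m) = 8.938×10^-3 H.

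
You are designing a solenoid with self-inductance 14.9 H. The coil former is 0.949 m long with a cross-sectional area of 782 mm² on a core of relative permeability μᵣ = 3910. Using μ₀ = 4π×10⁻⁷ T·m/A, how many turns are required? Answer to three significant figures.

N ≈ 1920 turns

A = 782 mm² = 7.820×10^-4 m².
From L = μ₀μᵣN²A/ℓ, N = √(Lℓ / (μ₀μᵣA)).
N = √[(14.9)(0.949) / ((4π×10⁻⁷)(3910)×7.820×10^-4)] = √(3.680×10^6) ≈ 1918.4.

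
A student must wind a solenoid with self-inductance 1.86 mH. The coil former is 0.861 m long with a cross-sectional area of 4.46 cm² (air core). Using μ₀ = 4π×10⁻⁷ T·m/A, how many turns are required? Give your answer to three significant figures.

N ≈ 1690 turns

A = 4.46 cm² = 4.460×10^-4 m².
From L = μ₀N²A/ℓ, N = √(Lℓ / (μ₀A)).
N = √[(1.860×10^-3)(0.861) / ((4π×10⁻⁷)×4.460×10^-4)] = √(2.857×10^6) ≈ 1690.4.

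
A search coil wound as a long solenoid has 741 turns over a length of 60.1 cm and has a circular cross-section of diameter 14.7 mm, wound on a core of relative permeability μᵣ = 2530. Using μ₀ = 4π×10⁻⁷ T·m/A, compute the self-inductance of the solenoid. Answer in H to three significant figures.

A = π(d/2)² = π(7.350×10^-3 m)² = 1.697×10^-4 m².
For a long solenoid, L = μ₀μᵣN²A/ℓ.
L = (4π×10⁻⁷)(2530)(741)²(1.697×10^-4)/(0.601 m) = 0.493 H.

L ≈ 0.493 H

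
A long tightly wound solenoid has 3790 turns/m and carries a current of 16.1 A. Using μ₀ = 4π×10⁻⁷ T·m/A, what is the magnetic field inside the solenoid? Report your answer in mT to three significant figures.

B ≈ 76.7 mT

Inside a long solenoid, B = μ₀nI.
B = (4π×10⁻⁷)(3.790×10^3 m⁻¹)(16.1 A) = 7.668×10^-2 T.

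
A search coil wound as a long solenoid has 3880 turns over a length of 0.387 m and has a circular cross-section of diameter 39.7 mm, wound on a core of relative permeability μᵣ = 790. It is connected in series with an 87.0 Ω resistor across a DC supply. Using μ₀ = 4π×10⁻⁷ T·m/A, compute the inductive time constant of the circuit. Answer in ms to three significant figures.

τ ≈ 549 ms

A = π(d/2)² = π(1.985×10^-2 m)² = 1.238×10^-3 m².
L = μ₀μᵣN²A/ℓ = (4π×10⁻⁷)(790)(3880)²(1.238×10^-3)/(0.387) = 47.8 H.
τ = L/R = (47.8)/(87.0) = 0.54947 s.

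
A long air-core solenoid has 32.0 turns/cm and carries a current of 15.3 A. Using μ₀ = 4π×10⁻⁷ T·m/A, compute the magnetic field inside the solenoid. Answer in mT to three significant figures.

B ≈ 61.5 mT

Inside a long solenoid, B = μ₀nI.
B = (4π×10⁻⁷)(3.200×10^3 m⁻¹)(15.3 A) = 6.152×10^-2 T.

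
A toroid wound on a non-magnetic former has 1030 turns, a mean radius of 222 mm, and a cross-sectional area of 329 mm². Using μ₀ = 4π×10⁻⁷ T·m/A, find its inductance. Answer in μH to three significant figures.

L ≈ 314 μH

For a thin toroid, L = μ₀N²A/(2πR).
L = (4π×10⁻⁷)(1030)²(3.290×10^-4) / (2π×0.222 m) = 3.144×10^-4 H.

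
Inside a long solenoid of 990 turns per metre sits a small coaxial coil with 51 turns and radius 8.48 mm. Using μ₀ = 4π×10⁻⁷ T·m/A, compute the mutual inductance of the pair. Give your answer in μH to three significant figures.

M ≈ 14.3 μH

The outer solenoid produces a uniform field B₁ = μ₀n₁I₁ across the inner coil,
so the flux linkage is N₂Φ = N₂B₁A₂ = μ₀n₁N₂A₂·I₁, giving M = μ₀n₁N₂A₂.
A₂ = πr² = π(8.480×10^-3 m)² = 2.259×10^-4 m².
M = (4π×10⁻⁷)(990)(51)(2.259×10^-4) = 1.433×10^-5 H.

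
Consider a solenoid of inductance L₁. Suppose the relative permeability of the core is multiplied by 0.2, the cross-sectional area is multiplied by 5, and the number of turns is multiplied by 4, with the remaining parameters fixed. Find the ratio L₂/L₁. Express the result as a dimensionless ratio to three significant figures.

L₂/L₁ = 16.0

For a solenoid, L ∝ μᵣN²A/ℓ.
L₂/L₁ = (0.2) × (5) × (4)^2 = 16.0.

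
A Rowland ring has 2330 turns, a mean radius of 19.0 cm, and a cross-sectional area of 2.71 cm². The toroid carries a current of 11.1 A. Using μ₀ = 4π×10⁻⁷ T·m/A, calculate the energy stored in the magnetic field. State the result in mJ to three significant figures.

U ≈ 95.4 mJ

L = μ₀N²A/(2πR) = (4π×10⁻⁷)(2330)²(2.710×10^-4)/(2π×0.19) = 1.549×10^-3 H.
U = ½LI² = ½(1.549×10^-3)(11.1)² = 9.541×10^-2 J.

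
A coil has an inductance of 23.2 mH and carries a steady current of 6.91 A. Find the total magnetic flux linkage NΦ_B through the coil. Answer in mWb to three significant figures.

From L = NΦ_B/I, the flux linkage is NΦ_B = LI.
NΦ_B = (2.320×10^-2 H)(6.91 A) = 0.1603 Wb.

NΦ_B ≈ 160 mWb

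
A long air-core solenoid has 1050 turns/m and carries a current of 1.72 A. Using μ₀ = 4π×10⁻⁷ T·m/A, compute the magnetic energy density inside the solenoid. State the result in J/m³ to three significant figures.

B = μ₀nI = (4π×10⁻⁷)(1.050×10^3)(1.72) = 2.269×10^-3 T.
u = B²/(2μ₀) = (2.269×10^-3)²/(2×4π×10⁻⁷) = 2.049 J/m³.

u ≈ 2.05 J/m³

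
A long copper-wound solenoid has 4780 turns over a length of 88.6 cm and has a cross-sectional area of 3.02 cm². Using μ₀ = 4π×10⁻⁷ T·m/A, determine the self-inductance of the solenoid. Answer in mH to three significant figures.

L ≈ 9.79 mH

A = 3.02 cm² = 3.020×10^-4 m².
For a long solenoid, L = μ₀N²A/ℓ.
L = (4π×10⁻⁷)(4780)²(3.020×10^-4)/(0.886 m) = 9.787×10^-3 H.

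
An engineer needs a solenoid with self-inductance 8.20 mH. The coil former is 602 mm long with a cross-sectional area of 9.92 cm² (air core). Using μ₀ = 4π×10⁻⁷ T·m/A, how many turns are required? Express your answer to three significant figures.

A = 9.92 cm² = 9.920×10^-4 m².
From L = μ₀N²A/ℓ, N = √(Lℓ / (μ₀A)).
N = √[(8.200×10^-3)(0.602) / ((4π×10⁻⁷)×9.920×10^-4)] = √(3.960×10^6) ≈ 1990.0.

N ≈ 1990 turns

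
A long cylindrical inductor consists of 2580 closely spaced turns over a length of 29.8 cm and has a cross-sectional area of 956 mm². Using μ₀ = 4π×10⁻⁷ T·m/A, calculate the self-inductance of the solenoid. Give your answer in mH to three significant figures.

A = 956 mm² = 9.560×10^-4 m².
For a long solenoid, L = μ₀N²A/ℓ.
L = (4π×10⁻⁷)(2580)²(9.560×10^-4)/(0.298 m) = 2.683×10^-2 H.

L ≈ 26.8 mH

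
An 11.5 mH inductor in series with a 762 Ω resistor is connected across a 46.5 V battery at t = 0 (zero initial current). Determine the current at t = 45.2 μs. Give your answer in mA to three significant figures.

τ = L/R = 1.150×10^-2/762 = 1.509×10^-5 s; final current I_∞ = ε/R = 46.5/762 = 6.102×10^-2 A.
I(t) = I_∞(1 − e^(−t/τ)) with t/τ = 2.995.
I = (6.102×10^-2)(1 − e^(−2.995)) = 5.797×10^-2 A.

I ≈ 58.0 mA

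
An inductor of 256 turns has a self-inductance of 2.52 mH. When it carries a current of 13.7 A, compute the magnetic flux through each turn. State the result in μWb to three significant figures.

Φ_B ≈ 135 μWb

From L = NΦ_B/I, the flux per turn is Φ_B = LI/N.
Φ_B = (2.520×10^-3 H)(13.7 A)/256 = 1.349×10^-4 Wb.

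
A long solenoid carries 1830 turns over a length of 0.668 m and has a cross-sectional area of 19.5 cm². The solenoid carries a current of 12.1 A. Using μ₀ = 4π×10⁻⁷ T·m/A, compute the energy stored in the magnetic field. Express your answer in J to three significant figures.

U ≈ 0.899 J

A = 19.5 cm² = 1.950×10^-3 m².
L = μ₀N²A/ℓ = (4π×10⁻⁷)(1830)²(1.950×10^-3)/(0.668) = 1.228×10^-2 H.
U = ½LI² = ½(1.228×10^-2)(12.1)² = 0.8993 J.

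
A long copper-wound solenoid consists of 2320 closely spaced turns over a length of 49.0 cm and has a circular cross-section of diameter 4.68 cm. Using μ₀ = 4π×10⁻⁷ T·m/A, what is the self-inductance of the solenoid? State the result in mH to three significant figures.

A = π(d/2)² = π(2.340×10^-2 m)² = 1.720×10^-3 m².
For a long solenoid, L = μ₀N²A/ℓ.
L = (4π×10⁻⁷)(2320)²(1.720×10^-3)/(0.49 m) = 2.374×10^-2 H.

L ≈ 23.7 mH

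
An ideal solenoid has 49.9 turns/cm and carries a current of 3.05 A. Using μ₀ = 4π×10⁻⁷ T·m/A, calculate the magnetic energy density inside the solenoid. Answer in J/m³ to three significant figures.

u ≈ 146 J/m³

B = μ₀nI = (4π×10⁻⁷)(4.990×10^3)(3.05) = 1.913×10^-2 T.
u = B²/(2μ₀) = (1.913×10^-2)²/(2×4π×10⁻⁷) = 145.5 J/m³.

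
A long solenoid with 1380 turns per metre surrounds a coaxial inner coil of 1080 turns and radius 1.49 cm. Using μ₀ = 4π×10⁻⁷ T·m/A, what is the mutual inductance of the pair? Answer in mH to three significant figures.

The outer solenoid produces a uniform field B₁ = μ₀n₁I₁ across the inner coil,
so the flux linkage is N₂Φ = N₂B₁A₂ = μ₀n₁N₂A₂·I₁, giving M = μ₀n₁N₂A₂.
A₂ = πr² = π(1.490×10^-2 m)² = 6.9746×10^-4 m².
M = (4π×10⁻⁷)(1380)(1080)(6.9746×10^-4) = 1.306×10^-3 H.

M ≈ 1.31 mH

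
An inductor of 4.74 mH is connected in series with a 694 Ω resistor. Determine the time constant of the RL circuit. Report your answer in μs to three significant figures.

τ ≈ 6.83 μs

τ = L/R = (4.740×10^-3 H)/(694 Ω) = 6.830×10^-6 s.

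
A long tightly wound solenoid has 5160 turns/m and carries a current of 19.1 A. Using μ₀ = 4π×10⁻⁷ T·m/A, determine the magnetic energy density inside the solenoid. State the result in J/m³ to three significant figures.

B = μ₀nI = (4π×10⁻⁷)(5.160×10^3)(19.1) = 0.1238 T.
u = B²/(2μ₀) = (0.1238)²/(2×4π×10⁻⁷) = 6.103×10^3 J/m³.

u ≈ 6100 J/m³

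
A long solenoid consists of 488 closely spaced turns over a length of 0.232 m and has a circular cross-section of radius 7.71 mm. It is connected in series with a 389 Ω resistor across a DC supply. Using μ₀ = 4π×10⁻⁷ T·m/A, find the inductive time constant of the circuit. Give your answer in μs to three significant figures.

A = πr² = π(7.710×10^-3 m)² = 1.867×10^-4 m².
L = μ₀N²A/ℓ = (4π×10⁻⁷)(488)²(1.867×10^-4)/(0.232) = 2.409×10^-4 H.
τ = L/R = (2.409×10^-4)/(389) = 6.193×10^-7 s.

τ ≈ 0.619 μs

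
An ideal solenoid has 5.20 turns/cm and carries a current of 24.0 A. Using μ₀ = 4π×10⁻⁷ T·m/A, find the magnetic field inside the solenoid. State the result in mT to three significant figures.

B ≈ 15.7 mT

Inside a long solenoid, B = μ₀nI.
B = (4π×10⁻⁷)(520 m⁻¹)(24.0 A) = 1.568×10^-2 T.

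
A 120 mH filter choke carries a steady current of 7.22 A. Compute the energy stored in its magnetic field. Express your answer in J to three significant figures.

U ≈ 3.13 J

Stored magnetic energy: U = ½LI².
U = ½(0.12 H)(7.22 A)² = 3.128 J.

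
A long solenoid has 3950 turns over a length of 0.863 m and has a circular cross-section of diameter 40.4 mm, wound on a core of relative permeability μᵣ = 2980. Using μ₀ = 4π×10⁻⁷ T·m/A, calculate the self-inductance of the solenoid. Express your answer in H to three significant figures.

L ≈ 86.8 H

A = π(d/2)² = π(2.020×10^-2 m)² = 1.282×10^-3 m².
For a long solenoid, L = μ₀μᵣN²A/ℓ.
L = (4π×10⁻⁷)(2980)(3950)²(1.282×10^-3)/(0.863 m) = 86.79 H.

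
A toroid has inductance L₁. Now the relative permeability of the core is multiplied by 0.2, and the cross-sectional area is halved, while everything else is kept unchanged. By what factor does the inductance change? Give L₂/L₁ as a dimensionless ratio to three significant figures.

For a toroid, L ∝ μᵣN²A/R.
L₂/L₁ = (0.2) × (0.5) = 0.100.

L₂/L₁ = 0.100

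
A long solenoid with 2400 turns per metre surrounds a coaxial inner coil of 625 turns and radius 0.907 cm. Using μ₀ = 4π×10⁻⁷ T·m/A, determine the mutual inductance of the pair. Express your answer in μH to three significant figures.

The outer solenoid produces a uniform field B₁ = μ₀n₁I₁ across the inner coil,
so the flux linkage is N₂Φ = N₂B₁A₂ = μ₀n₁N₂A₂·I₁, giving M = μ₀n₁N₂A₂.
A₂ = πr² = π(9.070×10^-3 m)² = 2.584×10^-4 m².
M = (4π×10⁻⁷)(2400)(625)(2.584×10^-4) = 4.872×10^-4 H.

M ≈ 487 μH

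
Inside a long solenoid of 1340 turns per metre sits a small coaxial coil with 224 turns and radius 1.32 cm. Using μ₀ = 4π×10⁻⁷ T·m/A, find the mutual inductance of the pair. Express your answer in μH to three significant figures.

The outer solenoid produces a uniform field B₁ = μ₀n₁I₁ across the inner coil,
so the flux linkage is N₂Φ = N₂B₁A₂ = μ₀n₁N₂A₂·I₁, giving M = μ₀n₁N₂A₂.
A₂ = πr² = π(1.320×10^-2 m)² = 5.474×10^-4 m².
M = (4π×10⁻⁷)(1340)(224)(5.474×10^-4) = 2.0647×10^-4 H.

M ≈ 206 μH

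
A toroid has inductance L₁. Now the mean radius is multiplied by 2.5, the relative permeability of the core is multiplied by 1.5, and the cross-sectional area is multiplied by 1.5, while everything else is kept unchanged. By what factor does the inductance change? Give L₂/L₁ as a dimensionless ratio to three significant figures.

For a toroid, L ∝ μᵣN²A/R.
L₂/L₁ = (2.5)^-1 × (1.5) × (1.5) = 0.900.

L₂/L₁ = 0.900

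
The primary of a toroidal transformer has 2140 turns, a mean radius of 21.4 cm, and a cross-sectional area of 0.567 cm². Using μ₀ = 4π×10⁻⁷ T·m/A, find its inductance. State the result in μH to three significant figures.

For a thin toroid, L = μ₀N²A/(2πR).
L = (4π×10⁻⁷)(2140)²(5.670×10^-5) / (2π×0.214 m) = 2.427×10^-4 H.

L ≈ 243 μH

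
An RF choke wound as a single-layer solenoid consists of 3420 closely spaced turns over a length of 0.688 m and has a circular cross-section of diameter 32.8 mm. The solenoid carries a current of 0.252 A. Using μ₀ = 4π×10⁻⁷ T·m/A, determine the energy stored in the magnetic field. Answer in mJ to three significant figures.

A = π(d/2)² = π(1.640×10^-2 m)² = 8.450×10^-4 m².
L = μ₀N²A/ℓ = (4π×10⁻⁷)(3420)²(8.450×10^-4)/(0.688) = 1.805×10^-2 H.
U = ½LI² = ½(1.805×10^-2)(0.252)² = 5.732×10^-4 J.

U ≈ 0.573 mJ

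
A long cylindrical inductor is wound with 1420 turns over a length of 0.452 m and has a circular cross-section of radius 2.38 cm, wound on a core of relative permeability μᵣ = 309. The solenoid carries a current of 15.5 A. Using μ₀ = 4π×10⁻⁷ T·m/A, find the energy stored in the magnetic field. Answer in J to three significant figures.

U ≈ 370 J

A = πr² = π(2.380×10^-2 m)² = 1.780×10^-3 m².
L = μ₀μᵣN²A/ℓ = (4π×10⁻⁷)(309)(1420)²(1.780×10^-3)/(0.452) = 3.083 H.
U = ½LI² = ½(3.083)(15.5)² = 370.3 J.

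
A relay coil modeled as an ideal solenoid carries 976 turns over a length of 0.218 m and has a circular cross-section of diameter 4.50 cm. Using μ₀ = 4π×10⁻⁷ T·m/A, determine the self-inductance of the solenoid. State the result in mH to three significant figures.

A = π(d/2)² = π(2.250×10^-2 m)² = 1.590×10^-3 m².
For a long solenoid, L = μ₀N²A/ℓ.
L = (4π×10⁻⁷)(976)²(1.590×10^-3)/(0.218 m) = 8.733×10^-3 H.

L ≈ 8.73 mH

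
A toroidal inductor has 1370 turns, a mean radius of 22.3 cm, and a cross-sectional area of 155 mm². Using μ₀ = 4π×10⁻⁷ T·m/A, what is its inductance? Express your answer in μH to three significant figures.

L ≈ 261 μH

For a thin toroid, L = μ₀N²A/(2πR).
L = (4π×10⁻⁷)(1370)²(1.550×10^-4) / (2π×0.223 m) = 2.609×10^-4 H.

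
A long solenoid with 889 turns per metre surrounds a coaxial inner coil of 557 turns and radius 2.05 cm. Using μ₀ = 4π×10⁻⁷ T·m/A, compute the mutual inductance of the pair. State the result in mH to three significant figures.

M ≈ 0.822 mH

The outer solenoid produces a uniform field B₁ = μ₀n₁I₁ across the inner coil,
so the flux linkage is N₂Φ = N₂B₁A₂ = μ₀n₁N₂A₂·I₁, giving M = μ₀n₁N₂A₂.
A₂ = πr² = π(2.050×10^-2 m)² = 1.320×10^-3 m².
M = (4π×10⁻⁷)(889)(557)(1.320×10^-3) = 8.215×10^-4 H.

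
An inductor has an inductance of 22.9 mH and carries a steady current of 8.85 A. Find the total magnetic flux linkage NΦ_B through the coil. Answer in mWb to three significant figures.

From L = NΦ_B/I, the flux linkage is NΦ_B = LI.
NΦ_B = (2.290×10^-2 H)(8.85 A) = 0.2027 Wb.

NΦ_B ≈ 203 mWb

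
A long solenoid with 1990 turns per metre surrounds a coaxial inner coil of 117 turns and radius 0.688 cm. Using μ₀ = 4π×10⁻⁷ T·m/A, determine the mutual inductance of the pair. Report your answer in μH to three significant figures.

The outer solenoid produces a uniform field B₁ = μ₀n₁I₁ across the inner coil,
so the flux linkage is N₂Φ = N₂B₁A₂ = μ₀n₁N₂A₂·I₁, giving M = μ₀n₁N₂A₂.
A₂ = πr² = π(6.880×10^-3 m)² = 1.487×10^-4 m².
M = (4π×10⁻⁷)(1990)(117)(1.487×10^-4) = 4.351×10^-5 H.

M ≈ 43.5 μH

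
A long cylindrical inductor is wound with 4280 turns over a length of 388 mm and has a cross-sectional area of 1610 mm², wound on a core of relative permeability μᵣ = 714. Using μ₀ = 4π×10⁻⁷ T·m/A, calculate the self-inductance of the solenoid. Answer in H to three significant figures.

A = 1610 mm² = 1.610×10^-3 m².
For a long solenoid, L = μ₀μᵣN²A/ℓ.
L = (4π×10⁻⁷)(714)(4280)²(1.610×10^-3)/(0.388 m) = 68.2 H.

L ≈ 68.2 H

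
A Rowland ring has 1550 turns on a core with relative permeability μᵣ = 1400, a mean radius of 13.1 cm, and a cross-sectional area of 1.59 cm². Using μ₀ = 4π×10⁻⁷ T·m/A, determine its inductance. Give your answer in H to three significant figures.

L ≈ 0.816 H

For a thin toroid, L = μ₀μᵣN²A/(2πR).
L = (4π×10⁻⁷)(1400)(1550)²(1.590×10^-4) / (2π×0.131 m) = 0.81648 H.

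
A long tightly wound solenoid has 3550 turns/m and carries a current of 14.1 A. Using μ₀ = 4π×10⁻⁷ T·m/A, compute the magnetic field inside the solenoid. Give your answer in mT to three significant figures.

Inside a long solenoid, B = μ₀nI.
B = (4π×10⁻⁷)(3.550×10^3 m⁻¹)(14.1 A) = 6.290×10^-2 T.

B ≈ 62.9 mT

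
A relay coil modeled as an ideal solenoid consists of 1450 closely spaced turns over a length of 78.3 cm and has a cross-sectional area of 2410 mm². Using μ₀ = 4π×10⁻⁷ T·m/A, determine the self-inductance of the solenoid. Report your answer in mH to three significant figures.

L ≈ 8.13 mH

A = 2410 mm² = 2.410×10^-3 m².
For a long solenoid, L = μ₀N²A/ℓ.
L = (4π×10⁻⁷)(1450)²(2.410×10^-3)/(0.783 m) = 8.132×10^-3 H.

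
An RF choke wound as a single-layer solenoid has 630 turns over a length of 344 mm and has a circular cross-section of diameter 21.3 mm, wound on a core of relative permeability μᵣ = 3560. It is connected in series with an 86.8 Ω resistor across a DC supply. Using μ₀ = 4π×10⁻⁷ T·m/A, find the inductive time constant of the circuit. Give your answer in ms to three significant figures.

A = π(d/2)² = π(1.065×10^-2 m)² = 3.563×10^-4 m².
L = μ₀μᵣN²A/ℓ = (4π×10⁻⁷)(3560)(630)²(3.563×10^-4)/(0.344) = 1.839 H.
τ = L/R = (1.839)/(86.8) = 2.119×10^-2 s.

τ ≈ 21.2 ms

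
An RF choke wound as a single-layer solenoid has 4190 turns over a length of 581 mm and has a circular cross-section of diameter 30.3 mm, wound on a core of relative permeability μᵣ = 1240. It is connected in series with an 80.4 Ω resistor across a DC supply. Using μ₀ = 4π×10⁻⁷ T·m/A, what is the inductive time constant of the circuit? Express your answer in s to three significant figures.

A = π(d/2)² = π(1.515×10^-2 m)² = 7.211×10^-4 m².
L = μ₀μᵣN²A/ℓ = (4π×10⁻⁷)(1240)(4190)²(7.211×10^-4)/(0.581) = 33.95 H.
τ = L/R = (33.95)/(80.4) = 0.4223 s.

τ ≈ 0.422 s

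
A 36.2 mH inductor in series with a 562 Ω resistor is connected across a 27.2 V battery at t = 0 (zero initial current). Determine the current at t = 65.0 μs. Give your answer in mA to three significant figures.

I ≈ 30.8 mA

τ = L/R = 3.620×10^-2/562 = 6.441×10^-5 s; final current I_∞ = ε/R = 27.2/562 = 4.840×10^-2 A.
I(t) = I_∞(1 − e^(−t/τ)) with t/τ = 1.009.
I = (4.840×10^-2)(1 − e^(−1.009)) = 3.076×10^-2 A.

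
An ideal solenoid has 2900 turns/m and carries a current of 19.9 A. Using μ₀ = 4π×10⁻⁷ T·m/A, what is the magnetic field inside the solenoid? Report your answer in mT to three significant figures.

Inside a long solenoid, B = μ₀nI.
B = (4π×10⁻⁷)(2.900×10^3 m⁻¹)(19.9 A) = 7.252×10^-2 T.

B ≈ 72.5 mT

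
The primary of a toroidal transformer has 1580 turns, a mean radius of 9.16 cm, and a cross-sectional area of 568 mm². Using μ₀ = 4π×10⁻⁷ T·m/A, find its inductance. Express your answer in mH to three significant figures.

For a thin toroid, L = μ₀N²A/(2πR).
L = (4π×10⁻⁷)(1580)²(5.680×10^-4) / (2π×9.160×10^-2 m) = 3.096×10^-3 H.

L ≈ 3.10 mH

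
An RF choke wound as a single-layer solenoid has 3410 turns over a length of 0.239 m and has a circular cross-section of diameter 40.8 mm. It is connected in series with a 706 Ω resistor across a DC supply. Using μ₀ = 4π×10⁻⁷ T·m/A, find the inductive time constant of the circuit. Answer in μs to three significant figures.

τ ≈ 113 μs

A = π(d/2)² = π(2.040×10^-2 m)² = 1.307×10^-3 m².
L = μ₀N²A/ℓ = (4π×10⁻⁷)(3410)²(1.307×10^-3)/(0.239) = 7.993×10^-2 H.
τ = L/R = (7.993×10^-2)/(706) = 1.132×10^-4 s.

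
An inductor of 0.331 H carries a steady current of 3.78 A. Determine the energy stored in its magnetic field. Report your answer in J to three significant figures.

U ≈ 2.36 J

Stored magnetic energy: U = ½LI².
U = ½(0.331 H)(3.78 A)² = 2.3647 J.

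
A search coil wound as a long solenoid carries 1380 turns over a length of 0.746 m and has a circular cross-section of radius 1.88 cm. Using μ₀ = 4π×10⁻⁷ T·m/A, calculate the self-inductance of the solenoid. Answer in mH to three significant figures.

L ≈ 3.56 mH

A = πr² = π(1.880×10^-2 m)² = 1.110×10^-3 m².
For a long solenoid, L = μ₀N²A/ℓ.
L = (4π×10⁻⁷)(1380)²(1.110×10^-3)/(0.746 m) = 3.562×10^-3 H.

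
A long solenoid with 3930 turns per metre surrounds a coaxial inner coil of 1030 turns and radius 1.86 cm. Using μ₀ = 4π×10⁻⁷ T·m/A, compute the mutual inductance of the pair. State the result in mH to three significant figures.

M ≈ 5.53 mH

The outer solenoid produces a uniform field B₁ = μ₀n₁I₁ across the inner coil,
so the flux linkage is N₂Φ = N₂B₁A₂ = μ₀n₁N₂A₂·I₁, giving M = μ₀n₁N₂A₂.
A₂ = πr² = π(1.860×10^-2 m)² = 1.087×10^-3 m².
M = (4π×10⁻⁷)(3930)(1030)(1.087×10^-3) = 5.529×10^-3 H.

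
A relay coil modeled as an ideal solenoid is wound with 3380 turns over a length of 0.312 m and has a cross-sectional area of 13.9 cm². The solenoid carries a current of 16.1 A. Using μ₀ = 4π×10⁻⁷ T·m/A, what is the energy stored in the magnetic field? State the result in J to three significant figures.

A = 13.9 cm² = 1.390×10^-3 m².
L = μ₀N²A/ℓ = (4π×10⁻⁷)(3380)²(1.390×10^-3)/(0.312) = 6.396×10^-2 H.
U = ½LI² = ½(6.396×10^-2)(16.1)² = 8.289 J.

U ≈ 8.29 J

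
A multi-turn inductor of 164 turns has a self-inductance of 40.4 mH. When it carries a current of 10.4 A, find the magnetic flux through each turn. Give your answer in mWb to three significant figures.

Φ_B ≈ 2.56 mWb

From L = NΦ_B/I, the flux per turn is Φ_B = LI/N.
Φ_B = (4.040×10^-2 H)(10.4 A)/164 = 2.562×10^-3 Wb.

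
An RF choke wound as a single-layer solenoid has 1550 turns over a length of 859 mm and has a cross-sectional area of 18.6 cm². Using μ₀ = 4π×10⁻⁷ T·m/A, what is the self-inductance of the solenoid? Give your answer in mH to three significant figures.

A = 18.6 cm² = 1.860×10^-3 m².
For a long solenoid, L = μ₀N²A/ℓ.
L = (4π×10⁻⁷)(1550)²(1.860×10^-3)/(0.859 m) = 6.537×10^-3 H.

L ≈ 6.54 mH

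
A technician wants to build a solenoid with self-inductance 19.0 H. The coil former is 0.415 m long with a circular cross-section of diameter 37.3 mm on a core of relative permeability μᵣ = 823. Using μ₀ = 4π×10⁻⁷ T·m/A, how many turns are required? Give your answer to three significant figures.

A = π(d/2)² = π(1.865×10^-2 m)² = 1.093×10^-3 m².
From L = μ₀μᵣN²A/ℓ, N = √(Lℓ / (μ₀μᵣA)).
N = √[(19)(0.415) / ((4π×10⁻⁷)(823)×1.093×10^-3)] = √(6.977×10^6) ≈ 2641.4.

N ≈ 2640 turns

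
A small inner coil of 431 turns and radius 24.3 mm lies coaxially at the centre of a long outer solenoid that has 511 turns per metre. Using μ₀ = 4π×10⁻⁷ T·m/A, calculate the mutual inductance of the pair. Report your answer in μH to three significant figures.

M ≈ 513 μH

The outer solenoid produces a uniform field B₁ = μ₀n₁I₁ across the inner coil,
so the flux linkage is N₂Φ = N₂B₁A₂ = μ₀n₁N₂A₂·I₁, giving M = μ₀n₁N₂A₂.
A₂ = πr² = π(2.430×10^-2 m)² = 1.855×10^-3 m².
M = (4π×10⁻⁷)(511)(431)(1.855×10^-3) = 5.134×10^-4 H.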